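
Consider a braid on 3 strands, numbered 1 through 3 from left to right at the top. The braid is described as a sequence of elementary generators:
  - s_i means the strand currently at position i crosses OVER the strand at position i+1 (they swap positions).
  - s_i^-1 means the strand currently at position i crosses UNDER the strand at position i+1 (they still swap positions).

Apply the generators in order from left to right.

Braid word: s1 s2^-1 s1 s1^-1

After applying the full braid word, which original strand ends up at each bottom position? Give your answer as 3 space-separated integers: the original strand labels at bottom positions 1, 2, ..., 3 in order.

Gen 1 (s1): strand 1 crosses over strand 2. Perm now: [2 1 3]
Gen 2 (s2^-1): strand 1 crosses under strand 3. Perm now: [2 3 1]
Gen 3 (s1): strand 2 crosses over strand 3. Perm now: [3 2 1]
Gen 4 (s1^-1): strand 3 crosses under strand 2. Perm now: [2 3 1]

Answer: 2 3 1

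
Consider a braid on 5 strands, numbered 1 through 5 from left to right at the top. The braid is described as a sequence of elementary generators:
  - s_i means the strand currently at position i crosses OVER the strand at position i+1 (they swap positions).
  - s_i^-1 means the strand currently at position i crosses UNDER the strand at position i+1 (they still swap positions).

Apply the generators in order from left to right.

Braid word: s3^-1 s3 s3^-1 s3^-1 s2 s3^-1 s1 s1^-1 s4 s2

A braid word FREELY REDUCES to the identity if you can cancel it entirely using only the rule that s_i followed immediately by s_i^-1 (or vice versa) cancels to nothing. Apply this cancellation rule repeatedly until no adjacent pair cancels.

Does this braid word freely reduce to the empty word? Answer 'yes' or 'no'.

Gen 1 (s3^-1): push. Stack: [s3^-1]
Gen 2 (s3): cancels prior s3^-1. Stack: []
Gen 3 (s3^-1): push. Stack: [s3^-1]
Gen 4 (s3^-1): push. Stack: [s3^-1 s3^-1]
Gen 5 (s2): push. Stack: [s3^-1 s3^-1 s2]
Gen 6 (s3^-1): push. Stack: [s3^-1 s3^-1 s2 s3^-1]
Gen 7 (s1): push. Stack: [s3^-1 s3^-1 s2 s3^-1 s1]
Gen 8 (s1^-1): cancels prior s1. Stack: [s3^-1 s3^-1 s2 s3^-1]
Gen 9 (s4): push. Stack: [s3^-1 s3^-1 s2 s3^-1 s4]
Gen 10 (s2): push. Stack: [s3^-1 s3^-1 s2 s3^-1 s4 s2]
Reduced word: s3^-1 s3^-1 s2 s3^-1 s4 s2

Answer: no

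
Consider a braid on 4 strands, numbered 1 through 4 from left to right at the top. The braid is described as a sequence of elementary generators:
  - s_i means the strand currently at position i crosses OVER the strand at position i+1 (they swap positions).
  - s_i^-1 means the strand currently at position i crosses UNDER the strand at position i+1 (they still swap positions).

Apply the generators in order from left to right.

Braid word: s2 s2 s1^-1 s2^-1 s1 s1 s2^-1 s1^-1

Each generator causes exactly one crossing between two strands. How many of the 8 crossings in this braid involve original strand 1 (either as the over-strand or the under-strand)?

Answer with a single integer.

Gen 1: crossing 2x3. Involves strand 1? no. Count so far: 0
Gen 2: crossing 3x2. Involves strand 1? no. Count so far: 0
Gen 3: crossing 1x2. Involves strand 1? yes. Count so far: 1
Gen 4: crossing 1x3. Involves strand 1? yes. Count so far: 2
Gen 5: crossing 2x3. Involves strand 1? no. Count so far: 2
Gen 6: crossing 3x2. Involves strand 1? no. Count so far: 2
Gen 7: crossing 3x1. Involves strand 1? yes. Count so far: 3
Gen 8: crossing 2x1. Involves strand 1? yes. Count so far: 4

Answer: 4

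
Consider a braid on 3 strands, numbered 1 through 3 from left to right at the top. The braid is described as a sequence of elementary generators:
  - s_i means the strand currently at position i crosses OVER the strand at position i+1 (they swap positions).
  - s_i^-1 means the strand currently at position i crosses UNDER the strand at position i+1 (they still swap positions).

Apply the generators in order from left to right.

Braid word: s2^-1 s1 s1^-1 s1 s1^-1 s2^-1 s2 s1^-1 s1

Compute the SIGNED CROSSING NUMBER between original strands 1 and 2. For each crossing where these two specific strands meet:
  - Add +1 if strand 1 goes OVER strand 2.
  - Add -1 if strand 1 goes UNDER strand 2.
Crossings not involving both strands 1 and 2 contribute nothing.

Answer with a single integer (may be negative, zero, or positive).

Gen 1: crossing 2x3. Both 1&2? no. Sum: 0
Gen 2: crossing 1x3. Both 1&2? no. Sum: 0
Gen 3: crossing 3x1. Both 1&2? no. Sum: 0
Gen 4: crossing 1x3. Both 1&2? no. Sum: 0
Gen 5: crossing 3x1. Both 1&2? no. Sum: 0
Gen 6: crossing 3x2. Both 1&2? no. Sum: 0
Gen 7: crossing 2x3. Both 1&2? no. Sum: 0
Gen 8: crossing 1x3. Both 1&2? no. Sum: 0
Gen 9: crossing 3x1. Both 1&2? no. Sum: 0

Answer: 0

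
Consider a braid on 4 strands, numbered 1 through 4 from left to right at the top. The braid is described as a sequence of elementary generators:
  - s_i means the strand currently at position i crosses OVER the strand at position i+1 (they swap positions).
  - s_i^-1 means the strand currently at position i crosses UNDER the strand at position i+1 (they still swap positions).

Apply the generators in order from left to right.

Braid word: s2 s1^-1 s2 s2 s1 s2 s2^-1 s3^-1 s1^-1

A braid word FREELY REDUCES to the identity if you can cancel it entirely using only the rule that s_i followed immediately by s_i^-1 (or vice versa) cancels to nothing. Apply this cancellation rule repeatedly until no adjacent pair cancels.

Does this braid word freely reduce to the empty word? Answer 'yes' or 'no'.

Gen 1 (s2): push. Stack: [s2]
Gen 2 (s1^-1): push. Stack: [s2 s1^-1]
Gen 3 (s2): push. Stack: [s2 s1^-1 s2]
Gen 4 (s2): push. Stack: [s2 s1^-1 s2 s2]
Gen 5 (s1): push. Stack: [s2 s1^-1 s2 s2 s1]
Gen 6 (s2): push. Stack: [s2 s1^-1 s2 s2 s1 s2]
Gen 7 (s2^-1): cancels prior s2. Stack: [s2 s1^-1 s2 s2 s1]
Gen 8 (s3^-1): push. Stack: [s2 s1^-1 s2 s2 s1 s3^-1]
Gen 9 (s1^-1): push. Stack: [s2 s1^-1 s2 s2 s1 s3^-1 s1^-1]
Reduced word: s2 s1^-1 s2 s2 s1 s3^-1 s1^-1

Answer: no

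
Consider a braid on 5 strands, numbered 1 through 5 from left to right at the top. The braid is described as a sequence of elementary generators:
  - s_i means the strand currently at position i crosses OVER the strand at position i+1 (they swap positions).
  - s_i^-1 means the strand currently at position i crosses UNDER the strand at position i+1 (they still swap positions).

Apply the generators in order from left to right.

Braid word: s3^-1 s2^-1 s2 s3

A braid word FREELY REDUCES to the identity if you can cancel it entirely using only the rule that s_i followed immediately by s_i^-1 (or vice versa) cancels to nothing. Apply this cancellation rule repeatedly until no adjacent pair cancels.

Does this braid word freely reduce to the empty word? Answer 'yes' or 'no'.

Gen 1 (s3^-1): push. Stack: [s3^-1]
Gen 2 (s2^-1): push. Stack: [s3^-1 s2^-1]
Gen 3 (s2): cancels prior s2^-1. Stack: [s3^-1]
Gen 4 (s3): cancels prior s3^-1. Stack: []
Reduced word: (empty)

Answer: yes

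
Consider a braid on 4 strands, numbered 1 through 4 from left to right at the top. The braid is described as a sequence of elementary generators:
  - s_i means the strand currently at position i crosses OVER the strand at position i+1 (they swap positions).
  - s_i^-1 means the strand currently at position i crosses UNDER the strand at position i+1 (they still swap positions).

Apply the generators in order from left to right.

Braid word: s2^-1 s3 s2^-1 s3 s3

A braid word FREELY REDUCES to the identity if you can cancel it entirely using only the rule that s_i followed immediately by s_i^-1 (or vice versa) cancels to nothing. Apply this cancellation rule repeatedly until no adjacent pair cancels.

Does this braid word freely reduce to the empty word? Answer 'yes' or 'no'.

Gen 1 (s2^-1): push. Stack: [s2^-1]
Gen 2 (s3): push. Stack: [s2^-1 s3]
Gen 3 (s2^-1): push. Stack: [s2^-1 s3 s2^-1]
Gen 4 (s3): push. Stack: [s2^-1 s3 s2^-1 s3]
Gen 5 (s3): push. Stack: [s2^-1 s3 s2^-1 s3 s3]
Reduced word: s2^-1 s3 s2^-1 s3 s3

Answer: no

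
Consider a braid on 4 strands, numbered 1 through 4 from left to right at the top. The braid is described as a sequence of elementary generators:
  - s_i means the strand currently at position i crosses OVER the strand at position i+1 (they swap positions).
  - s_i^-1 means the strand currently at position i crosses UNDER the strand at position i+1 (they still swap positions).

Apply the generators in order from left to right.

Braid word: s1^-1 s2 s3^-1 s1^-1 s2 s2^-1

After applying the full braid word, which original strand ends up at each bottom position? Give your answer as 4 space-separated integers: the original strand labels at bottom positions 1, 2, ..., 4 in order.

Gen 1 (s1^-1): strand 1 crosses under strand 2. Perm now: [2 1 3 4]
Gen 2 (s2): strand 1 crosses over strand 3. Perm now: [2 3 1 4]
Gen 3 (s3^-1): strand 1 crosses under strand 4. Perm now: [2 3 4 1]
Gen 4 (s1^-1): strand 2 crosses under strand 3. Perm now: [3 2 4 1]
Gen 5 (s2): strand 2 crosses over strand 4. Perm now: [3 4 2 1]
Gen 6 (s2^-1): strand 4 crosses under strand 2. Perm now: [3 2 4 1]

Answer: 3 2 4 1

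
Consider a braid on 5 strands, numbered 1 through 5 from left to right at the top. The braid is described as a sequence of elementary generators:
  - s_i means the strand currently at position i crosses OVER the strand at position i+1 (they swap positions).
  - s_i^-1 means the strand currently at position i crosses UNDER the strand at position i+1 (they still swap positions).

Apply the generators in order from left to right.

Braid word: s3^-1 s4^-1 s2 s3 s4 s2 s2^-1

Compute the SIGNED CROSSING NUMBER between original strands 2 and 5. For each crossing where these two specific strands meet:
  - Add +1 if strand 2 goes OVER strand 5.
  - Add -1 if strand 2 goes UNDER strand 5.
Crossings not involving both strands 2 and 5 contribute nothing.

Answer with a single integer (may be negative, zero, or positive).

Gen 1: crossing 3x4. Both 2&5? no. Sum: 0
Gen 2: crossing 3x5. Both 2&5? no. Sum: 0
Gen 3: crossing 2x4. Both 2&5? no. Sum: 0
Gen 4: 2 over 5. Both 2&5? yes. Contrib: +1. Sum: 1
Gen 5: crossing 2x3. Both 2&5? no. Sum: 1
Gen 6: crossing 4x5. Both 2&5? no. Sum: 1
Gen 7: crossing 5x4. Both 2&5? no. Sum: 1

Answer: 1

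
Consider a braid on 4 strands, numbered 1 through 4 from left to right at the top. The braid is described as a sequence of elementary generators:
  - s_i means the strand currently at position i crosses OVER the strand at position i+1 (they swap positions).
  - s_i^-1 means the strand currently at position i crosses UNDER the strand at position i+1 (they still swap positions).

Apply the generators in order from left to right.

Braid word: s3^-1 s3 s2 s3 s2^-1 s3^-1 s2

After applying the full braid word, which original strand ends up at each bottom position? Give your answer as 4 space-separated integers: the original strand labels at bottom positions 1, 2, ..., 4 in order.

Gen 1 (s3^-1): strand 3 crosses under strand 4. Perm now: [1 2 4 3]
Gen 2 (s3): strand 4 crosses over strand 3. Perm now: [1 2 3 4]
Gen 3 (s2): strand 2 crosses over strand 3. Perm now: [1 3 2 4]
Gen 4 (s3): strand 2 crosses over strand 4. Perm now: [1 3 4 2]
Gen 5 (s2^-1): strand 3 crosses under strand 4. Perm now: [1 4 3 2]
Gen 6 (s3^-1): strand 3 crosses under strand 2. Perm now: [1 4 2 3]
Gen 7 (s2): strand 4 crosses over strand 2. Perm now: [1 2 4 3]

Answer: 1 2 4 3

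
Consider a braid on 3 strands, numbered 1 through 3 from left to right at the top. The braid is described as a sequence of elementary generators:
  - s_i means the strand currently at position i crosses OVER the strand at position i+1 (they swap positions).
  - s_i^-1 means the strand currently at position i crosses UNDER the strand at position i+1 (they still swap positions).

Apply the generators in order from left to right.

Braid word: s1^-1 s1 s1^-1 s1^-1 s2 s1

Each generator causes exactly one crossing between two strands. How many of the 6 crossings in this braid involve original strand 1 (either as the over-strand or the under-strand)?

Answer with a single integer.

Gen 1: crossing 1x2. Involves strand 1? yes. Count so far: 1
Gen 2: crossing 2x1. Involves strand 1? yes. Count so far: 2
Gen 3: crossing 1x2. Involves strand 1? yes. Count so far: 3
Gen 4: crossing 2x1. Involves strand 1? yes. Count so far: 4
Gen 5: crossing 2x3. Involves strand 1? no. Count so far: 4
Gen 6: crossing 1x3. Involves strand 1? yes. Count so far: 5

Answer: 5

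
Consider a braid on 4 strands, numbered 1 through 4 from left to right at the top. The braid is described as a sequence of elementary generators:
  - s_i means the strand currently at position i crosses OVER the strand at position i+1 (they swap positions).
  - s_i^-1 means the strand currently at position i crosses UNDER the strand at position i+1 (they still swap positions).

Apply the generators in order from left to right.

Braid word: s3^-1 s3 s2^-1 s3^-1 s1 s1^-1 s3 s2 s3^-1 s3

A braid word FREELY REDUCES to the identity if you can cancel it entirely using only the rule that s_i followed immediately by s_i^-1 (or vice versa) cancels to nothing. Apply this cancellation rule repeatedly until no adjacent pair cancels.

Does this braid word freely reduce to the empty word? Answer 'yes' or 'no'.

Gen 1 (s3^-1): push. Stack: [s3^-1]
Gen 2 (s3): cancels prior s3^-1. Stack: []
Gen 3 (s2^-1): push. Stack: [s2^-1]
Gen 4 (s3^-1): push. Stack: [s2^-1 s3^-1]
Gen 5 (s1): push. Stack: [s2^-1 s3^-1 s1]
Gen 6 (s1^-1): cancels prior s1. Stack: [s2^-1 s3^-1]
Gen 7 (s3): cancels prior s3^-1. Stack: [s2^-1]
Gen 8 (s2): cancels prior s2^-1. Stack: []
Gen 9 (s3^-1): push. Stack: [s3^-1]
Gen 10 (s3): cancels prior s3^-1. Stack: []
Reduced word: (empty)

Answer: yes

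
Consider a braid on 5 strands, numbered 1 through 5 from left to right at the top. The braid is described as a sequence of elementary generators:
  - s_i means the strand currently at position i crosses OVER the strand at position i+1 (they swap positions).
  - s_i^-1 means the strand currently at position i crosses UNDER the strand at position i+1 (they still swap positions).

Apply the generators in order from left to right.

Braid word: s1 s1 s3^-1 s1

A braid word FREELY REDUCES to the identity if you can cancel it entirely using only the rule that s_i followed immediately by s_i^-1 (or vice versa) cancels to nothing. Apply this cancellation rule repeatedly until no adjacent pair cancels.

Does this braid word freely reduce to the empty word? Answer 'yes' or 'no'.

Gen 1 (s1): push. Stack: [s1]
Gen 2 (s1): push. Stack: [s1 s1]
Gen 3 (s3^-1): push. Stack: [s1 s1 s3^-1]
Gen 4 (s1): push. Stack: [s1 s1 s3^-1 s1]
Reduced word: s1 s1 s3^-1 s1

Answer: no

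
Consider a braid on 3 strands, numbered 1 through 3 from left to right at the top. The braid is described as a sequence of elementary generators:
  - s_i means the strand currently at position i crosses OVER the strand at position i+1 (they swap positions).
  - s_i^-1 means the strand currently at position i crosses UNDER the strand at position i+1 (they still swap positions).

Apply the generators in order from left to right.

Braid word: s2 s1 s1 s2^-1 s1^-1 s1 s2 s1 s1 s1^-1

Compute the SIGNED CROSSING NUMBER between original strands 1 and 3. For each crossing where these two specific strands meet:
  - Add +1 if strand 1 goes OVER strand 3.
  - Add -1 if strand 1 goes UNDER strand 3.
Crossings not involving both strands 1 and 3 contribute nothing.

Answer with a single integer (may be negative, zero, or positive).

Gen 1: crossing 2x3. Both 1&3? no. Sum: 0
Gen 2: 1 over 3. Both 1&3? yes. Contrib: +1. Sum: 1
Gen 3: 3 over 1. Both 1&3? yes. Contrib: -1. Sum: 0
Gen 4: crossing 3x2. Both 1&3? no. Sum: 0
Gen 5: crossing 1x2. Both 1&3? no. Sum: 0
Gen 6: crossing 2x1. Both 1&3? no. Sum: 0
Gen 7: crossing 2x3. Both 1&3? no. Sum: 0
Gen 8: 1 over 3. Both 1&3? yes. Contrib: +1. Sum: 1
Gen 9: 3 over 1. Both 1&3? yes. Contrib: -1. Sum: 0
Gen 10: 1 under 3. Both 1&3? yes. Contrib: -1. Sum: -1

Answer: -1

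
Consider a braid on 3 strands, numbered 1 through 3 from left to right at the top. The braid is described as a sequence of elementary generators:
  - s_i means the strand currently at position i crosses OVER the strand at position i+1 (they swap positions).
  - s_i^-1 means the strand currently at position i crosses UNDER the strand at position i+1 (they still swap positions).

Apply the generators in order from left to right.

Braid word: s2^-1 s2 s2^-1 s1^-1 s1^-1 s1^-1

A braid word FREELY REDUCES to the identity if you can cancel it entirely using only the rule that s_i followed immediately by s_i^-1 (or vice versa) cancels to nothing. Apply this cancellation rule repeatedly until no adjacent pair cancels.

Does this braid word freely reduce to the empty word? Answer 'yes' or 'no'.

Answer: no

Derivation:
Gen 1 (s2^-1): push. Stack: [s2^-1]
Gen 2 (s2): cancels prior s2^-1. Stack: []
Gen 3 (s2^-1): push. Stack: [s2^-1]
Gen 4 (s1^-1): push. Stack: [s2^-1 s1^-1]
Gen 5 (s1^-1): push. Stack: [s2^-1 s1^-1 s1^-1]
Gen 6 (s1^-1): push. Stack: [s2^-1 s1^-1 s1^-1 s1^-1]
Reduced word: s2^-1 s1^-1 s1^-1 s1^-1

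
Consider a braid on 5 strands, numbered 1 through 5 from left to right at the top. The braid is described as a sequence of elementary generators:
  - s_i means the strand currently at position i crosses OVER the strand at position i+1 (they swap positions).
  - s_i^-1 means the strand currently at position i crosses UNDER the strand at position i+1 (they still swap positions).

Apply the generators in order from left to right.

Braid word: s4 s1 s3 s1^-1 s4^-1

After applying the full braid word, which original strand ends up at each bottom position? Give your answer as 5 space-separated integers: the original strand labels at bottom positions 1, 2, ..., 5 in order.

Answer: 1 2 5 4 3

Derivation:
Gen 1 (s4): strand 4 crosses over strand 5. Perm now: [1 2 3 5 4]
Gen 2 (s1): strand 1 crosses over strand 2. Perm now: [2 1 3 5 4]
Gen 3 (s3): strand 3 crosses over strand 5. Perm now: [2 1 5 3 4]
Gen 4 (s1^-1): strand 2 crosses under strand 1. Perm now: [1 2 5 3 4]
Gen 5 (s4^-1): strand 3 crosses under strand 4. Perm now: [1 2 5 4 3]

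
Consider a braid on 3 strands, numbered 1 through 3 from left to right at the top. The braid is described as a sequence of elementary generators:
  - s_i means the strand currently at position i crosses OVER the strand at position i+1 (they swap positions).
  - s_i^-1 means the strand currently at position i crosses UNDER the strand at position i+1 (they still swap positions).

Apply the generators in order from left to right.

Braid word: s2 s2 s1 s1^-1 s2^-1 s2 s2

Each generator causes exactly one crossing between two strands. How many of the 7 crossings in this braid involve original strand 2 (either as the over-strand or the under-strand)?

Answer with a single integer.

Gen 1: crossing 2x3. Involves strand 2? yes. Count so far: 1
Gen 2: crossing 3x2. Involves strand 2? yes. Count so far: 2
Gen 3: crossing 1x2. Involves strand 2? yes. Count so far: 3
Gen 4: crossing 2x1. Involves strand 2? yes. Count so far: 4
Gen 5: crossing 2x3. Involves strand 2? yes. Count so far: 5
Gen 6: crossing 3x2. Involves strand 2? yes. Count so far: 6
Gen 7: crossing 2x3. Involves strand 2? yes. Count so far: 7

Answer: 7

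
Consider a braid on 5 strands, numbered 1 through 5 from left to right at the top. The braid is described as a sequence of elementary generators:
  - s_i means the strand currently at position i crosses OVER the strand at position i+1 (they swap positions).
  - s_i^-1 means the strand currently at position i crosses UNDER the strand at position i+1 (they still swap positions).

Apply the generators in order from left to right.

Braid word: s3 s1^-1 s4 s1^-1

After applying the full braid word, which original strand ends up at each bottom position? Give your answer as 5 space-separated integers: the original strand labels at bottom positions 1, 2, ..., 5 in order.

Gen 1 (s3): strand 3 crosses over strand 4. Perm now: [1 2 4 3 5]
Gen 2 (s1^-1): strand 1 crosses under strand 2. Perm now: [2 1 4 3 5]
Gen 3 (s4): strand 3 crosses over strand 5. Perm now: [2 1 4 5 3]
Gen 4 (s1^-1): strand 2 crosses under strand 1. Perm now: [1 2 4 5 3]

Answer: 1 2 4 5 3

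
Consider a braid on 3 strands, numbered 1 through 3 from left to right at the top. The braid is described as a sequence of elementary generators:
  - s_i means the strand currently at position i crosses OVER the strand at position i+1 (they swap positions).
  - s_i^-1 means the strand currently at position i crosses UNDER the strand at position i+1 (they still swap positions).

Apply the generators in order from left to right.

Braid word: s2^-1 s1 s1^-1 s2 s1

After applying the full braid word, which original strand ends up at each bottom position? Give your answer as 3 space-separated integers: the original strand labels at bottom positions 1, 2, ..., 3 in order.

Gen 1 (s2^-1): strand 2 crosses under strand 3. Perm now: [1 3 2]
Gen 2 (s1): strand 1 crosses over strand 3. Perm now: [3 1 2]
Gen 3 (s1^-1): strand 3 crosses under strand 1. Perm now: [1 3 2]
Gen 4 (s2): strand 3 crosses over strand 2. Perm now: [1 2 3]
Gen 5 (s1): strand 1 crosses over strand 2. Perm now: [2 1 3]

Answer: 2 1 3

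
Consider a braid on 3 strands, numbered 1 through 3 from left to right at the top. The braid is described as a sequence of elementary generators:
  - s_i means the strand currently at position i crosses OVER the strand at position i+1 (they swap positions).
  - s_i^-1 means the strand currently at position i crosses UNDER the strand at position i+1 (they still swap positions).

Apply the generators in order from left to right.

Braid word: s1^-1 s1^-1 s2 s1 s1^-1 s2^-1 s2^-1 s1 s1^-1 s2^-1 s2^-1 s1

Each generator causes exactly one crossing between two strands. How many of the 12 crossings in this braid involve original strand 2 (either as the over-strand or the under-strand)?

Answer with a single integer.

Gen 1: crossing 1x2. Involves strand 2? yes. Count so far: 1
Gen 2: crossing 2x1. Involves strand 2? yes. Count so far: 2
Gen 3: crossing 2x3. Involves strand 2? yes. Count so far: 3
Gen 4: crossing 1x3. Involves strand 2? no. Count so far: 3
Gen 5: crossing 3x1. Involves strand 2? no. Count so far: 3
Gen 6: crossing 3x2. Involves strand 2? yes. Count so far: 4
Gen 7: crossing 2x3. Involves strand 2? yes. Count so far: 5
Gen 8: crossing 1x3. Involves strand 2? no. Count so far: 5
Gen 9: crossing 3x1. Involves strand 2? no. Count so far: 5
Gen 10: crossing 3x2. Involves strand 2? yes. Count so far: 6
Gen 11: crossing 2x3. Involves strand 2? yes. Count so far: 7
Gen 12: crossing 1x3. Involves strand 2? no. Count so far: 7

Answer: 7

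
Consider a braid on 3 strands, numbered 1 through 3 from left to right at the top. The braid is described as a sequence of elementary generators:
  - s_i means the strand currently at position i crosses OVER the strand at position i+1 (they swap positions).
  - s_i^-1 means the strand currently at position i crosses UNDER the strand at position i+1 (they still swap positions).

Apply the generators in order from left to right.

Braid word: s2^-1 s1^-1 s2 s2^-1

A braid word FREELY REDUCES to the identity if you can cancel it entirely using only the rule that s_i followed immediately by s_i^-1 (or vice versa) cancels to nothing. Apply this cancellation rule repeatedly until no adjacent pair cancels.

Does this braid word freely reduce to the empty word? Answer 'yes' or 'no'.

Answer: no

Derivation:
Gen 1 (s2^-1): push. Stack: [s2^-1]
Gen 2 (s1^-1): push. Stack: [s2^-1 s1^-1]
Gen 3 (s2): push. Stack: [s2^-1 s1^-1 s2]
Gen 4 (s2^-1): cancels prior s2. Stack: [s2^-1 s1^-1]
Reduced word: s2^-1 s1^-1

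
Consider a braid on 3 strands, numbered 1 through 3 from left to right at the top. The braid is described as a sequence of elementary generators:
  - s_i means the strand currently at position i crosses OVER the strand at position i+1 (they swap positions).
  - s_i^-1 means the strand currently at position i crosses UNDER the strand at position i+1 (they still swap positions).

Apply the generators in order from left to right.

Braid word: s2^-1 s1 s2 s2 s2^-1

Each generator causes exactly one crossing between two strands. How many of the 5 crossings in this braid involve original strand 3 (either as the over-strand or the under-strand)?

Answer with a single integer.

Answer: 2

Derivation:
Gen 1: crossing 2x3. Involves strand 3? yes. Count so far: 1
Gen 2: crossing 1x3. Involves strand 3? yes. Count so far: 2
Gen 3: crossing 1x2. Involves strand 3? no. Count so far: 2
Gen 4: crossing 2x1. Involves strand 3? no. Count so far: 2
Gen 5: crossing 1x2. Involves strand 3? no. Count so far: 2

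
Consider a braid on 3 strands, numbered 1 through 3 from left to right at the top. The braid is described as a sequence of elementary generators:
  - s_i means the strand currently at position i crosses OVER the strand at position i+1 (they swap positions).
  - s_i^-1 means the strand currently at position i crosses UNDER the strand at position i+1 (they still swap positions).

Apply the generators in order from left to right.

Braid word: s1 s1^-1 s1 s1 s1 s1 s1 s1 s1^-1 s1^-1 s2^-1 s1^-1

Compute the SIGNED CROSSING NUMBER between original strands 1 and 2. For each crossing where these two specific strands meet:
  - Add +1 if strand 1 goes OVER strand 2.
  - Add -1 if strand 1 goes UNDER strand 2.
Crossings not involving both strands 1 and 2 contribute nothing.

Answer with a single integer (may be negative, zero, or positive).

Gen 1: 1 over 2. Both 1&2? yes. Contrib: +1. Sum: 1
Gen 2: 2 under 1. Both 1&2? yes. Contrib: +1. Sum: 2
Gen 3: 1 over 2. Both 1&2? yes. Contrib: +1. Sum: 3
Gen 4: 2 over 1. Both 1&2? yes. Contrib: -1. Sum: 2
Gen 5: 1 over 2. Both 1&2? yes. Contrib: +1. Sum: 3
Gen 6: 2 over 1. Both 1&2? yes. Contrib: -1. Sum: 2
Gen 7: 1 over 2. Both 1&2? yes. Contrib: +1. Sum: 3
Gen 8: 2 over 1. Both 1&2? yes. Contrib: -1. Sum: 2
Gen 9: 1 under 2. Both 1&2? yes. Contrib: -1. Sum: 1
Gen 10: 2 under 1. Both 1&2? yes. Contrib: +1. Sum: 2
Gen 11: crossing 2x3. Both 1&2? no. Sum: 2
Gen 12: crossing 1x3. Both 1&2? no. Sum: 2

Answer: 2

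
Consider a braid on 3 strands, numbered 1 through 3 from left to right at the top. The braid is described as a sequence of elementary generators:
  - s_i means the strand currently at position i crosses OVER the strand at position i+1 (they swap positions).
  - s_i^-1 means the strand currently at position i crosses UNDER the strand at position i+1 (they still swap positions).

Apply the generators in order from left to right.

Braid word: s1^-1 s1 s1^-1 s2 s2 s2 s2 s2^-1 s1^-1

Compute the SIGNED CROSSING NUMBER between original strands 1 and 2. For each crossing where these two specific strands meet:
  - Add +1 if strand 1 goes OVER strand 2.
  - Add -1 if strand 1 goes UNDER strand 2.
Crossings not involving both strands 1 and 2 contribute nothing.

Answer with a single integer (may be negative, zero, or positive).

Answer: -3

Derivation:
Gen 1: 1 under 2. Both 1&2? yes. Contrib: -1. Sum: -1
Gen 2: 2 over 1. Both 1&2? yes. Contrib: -1. Sum: -2
Gen 3: 1 under 2. Both 1&2? yes. Contrib: -1. Sum: -3
Gen 4: crossing 1x3. Both 1&2? no. Sum: -3
Gen 5: crossing 3x1. Both 1&2? no. Sum: -3
Gen 6: crossing 1x3. Both 1&2? no. Sum: -3
Gen 7: crossing 3x1. Both 1&2? no. Sum: -3
Gen 8: crossing 1x3. Both 1&2? no. Sum: -3
Gen 9: crossing 2x3. Both 1&2? no. Sum: -3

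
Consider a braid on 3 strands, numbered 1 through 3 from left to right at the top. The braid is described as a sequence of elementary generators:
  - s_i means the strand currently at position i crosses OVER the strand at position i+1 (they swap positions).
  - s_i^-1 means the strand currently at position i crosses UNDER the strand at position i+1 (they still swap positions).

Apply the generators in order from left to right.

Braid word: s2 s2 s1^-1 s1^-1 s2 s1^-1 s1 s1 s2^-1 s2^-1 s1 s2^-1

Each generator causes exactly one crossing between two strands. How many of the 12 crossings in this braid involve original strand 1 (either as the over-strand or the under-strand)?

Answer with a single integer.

Answer: 8

Derivation:
Gen 1: crossing 2x3. Involves strand 1? no. Count so far: 0
Gen 2: crossing 3x2. Involves strand 1? no. Count so far: 0
Gen 3: crossing 1x2. Involves strand 1? yes. Count so far: 1
Gen 4: crossing 2x1. Involves strand 1? yes. Count so far: 2
Gen 5: crossing 2x3. Involves strand 1? no. Count so far: 2
Gen 6: crossing 1x3. Involves strand 1? yes. Count so far: 3
Gen 7: crossing 3x1. Involves strand 1? yes. Count so far: 4
Gen 8: crossing 1x3. Involves strand 1? yes. Count so far: 5
Gen 9: crossing 1x2. Involves strand 1? yes. Count so far: 6
Gen 10: crossing 2x1. Involves strand 1? yes. Count so far: 7
Gen 11: crossing 3x1. Involves strand 1? yes. Count so far: 8
Gen 12: crossing 3x2. Involves strand 1? no. Count so far: 8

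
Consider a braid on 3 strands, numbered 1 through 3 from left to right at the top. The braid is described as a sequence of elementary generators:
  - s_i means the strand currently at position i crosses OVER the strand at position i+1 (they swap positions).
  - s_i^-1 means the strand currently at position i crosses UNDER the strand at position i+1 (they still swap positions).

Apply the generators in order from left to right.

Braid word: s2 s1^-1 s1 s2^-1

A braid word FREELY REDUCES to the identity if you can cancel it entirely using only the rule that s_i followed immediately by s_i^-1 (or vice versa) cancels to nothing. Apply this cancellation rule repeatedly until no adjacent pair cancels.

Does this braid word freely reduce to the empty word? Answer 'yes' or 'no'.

Answer: yes

Derivation:
Gen 1 (s2): push. Stack: [s2]
Gen 2 (s1^-1): push. Stack: [s2 s1^-1]
Gen 3 (s1): cancels prior s1^-1. Stack: [s2]
Gen 4 (s2^-1): cancels prior s2. Stack: []
Reduced word: (empty)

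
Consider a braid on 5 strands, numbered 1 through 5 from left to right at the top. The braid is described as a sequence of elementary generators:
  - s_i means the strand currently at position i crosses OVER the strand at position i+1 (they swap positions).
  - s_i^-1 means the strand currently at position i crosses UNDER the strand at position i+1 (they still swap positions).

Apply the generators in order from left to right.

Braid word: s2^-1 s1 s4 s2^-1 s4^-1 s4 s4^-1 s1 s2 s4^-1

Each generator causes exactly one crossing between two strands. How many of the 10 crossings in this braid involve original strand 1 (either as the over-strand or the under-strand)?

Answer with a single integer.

Gen 1: crossing 2x3. Involves strand 1? no. Count so far: 0
Gen 2: crossing 1x3. Involves strand 1? yes. Count so far: 1
Gen 3: crossing 4x5. Involves strand 1? no. Count so far: 1
Gen 4: crossing 1x2. Involves strand 1? yes. Count so far: 2
Gen 5: crossing 5x4. Involves strand 1? no. Count so far: 2
Gen 6: crossing 4x5. Involves strand 1? no. Count so far: 2
Gen 7: crossing 5x4. Involves strand 1? no. Count so far: 2
Gen 8: crossing 3x2. Involves strand 1? no. Count so far: 2
Gen 9: crossing 3x1. Involves strand 1? yes. Count so far: 3
Gen 10: crossing 4x5. Involves strand 1? no. Count so far: 3

Answer: 3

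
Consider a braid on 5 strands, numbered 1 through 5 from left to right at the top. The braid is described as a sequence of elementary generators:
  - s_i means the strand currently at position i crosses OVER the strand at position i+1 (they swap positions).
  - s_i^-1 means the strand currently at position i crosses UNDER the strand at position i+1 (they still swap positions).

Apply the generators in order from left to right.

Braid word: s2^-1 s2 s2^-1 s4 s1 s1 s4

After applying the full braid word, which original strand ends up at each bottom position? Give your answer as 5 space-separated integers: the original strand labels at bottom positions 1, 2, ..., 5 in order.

Answer: 1 3 2 4 5

Derivation:
Gen 1 (s2^-1): strand 2 crosses under strand 3. Perm now: [1 3 2 4 5]
Gen 2 (s2): strand 3 crosses over strand 2. Perm now: [1 2 3 4 5]
Gen 3 (s2^-1): strand 2 crosses under strand 3. Perm now: [1 3 2 4 5]
Gen 4 (s4): strand 4 crosses over strand 5. Perm now: [1 3 2 5 4]
Gen 5 (s1): strand 1 crosses over strand 3. Perm now: [3 1 2 5 4]
Gen 6 (s1): strand 3 crosses over strand 1. Perm now: [1 3 2 5 4]
Gen 7 (s4): strand 5 crosses over strand 4. Perm now: [1 3 2 4 5]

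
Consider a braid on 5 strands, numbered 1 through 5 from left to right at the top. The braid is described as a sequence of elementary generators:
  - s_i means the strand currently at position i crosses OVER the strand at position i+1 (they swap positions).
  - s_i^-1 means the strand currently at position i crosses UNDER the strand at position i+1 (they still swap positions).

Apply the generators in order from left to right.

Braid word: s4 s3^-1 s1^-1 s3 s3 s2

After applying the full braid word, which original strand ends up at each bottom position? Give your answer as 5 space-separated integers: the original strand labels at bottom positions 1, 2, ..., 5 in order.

Gen 1 (s4): strand 4 crosses over strand 5. Perm now: [1 2 3 5 4]
Gen 2 (s3^-1): strand 3 crosses under strand 5. Perm now: [1 2 5 3 4]
Gen 3 (s1^-1): strand 1 crosses under strand 2. Perm now: [2 1 5 3 4]
Gen 4 (s3): strand 5 crosses over strand 3. Perm now: [2 1 3 5 4]
Gen 5 (s3): strand 3 crosses over strand 5. Perm now: [2 1 5 3 4]
Gen 6 (s2): strand 1 crosses over strand 5. Perm now: [2 5 1 3 4]

Answer: 2 5 1 3 4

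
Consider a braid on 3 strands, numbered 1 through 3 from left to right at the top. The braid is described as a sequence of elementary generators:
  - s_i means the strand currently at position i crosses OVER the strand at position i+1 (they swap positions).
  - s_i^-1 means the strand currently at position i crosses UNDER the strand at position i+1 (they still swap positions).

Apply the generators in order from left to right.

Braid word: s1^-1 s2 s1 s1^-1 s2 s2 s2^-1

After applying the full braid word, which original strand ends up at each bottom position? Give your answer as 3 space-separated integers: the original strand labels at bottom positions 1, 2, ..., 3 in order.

Answer: 2 1 3

Derivation:
Gen 1 (s1^-1): strand 1 crosses under strand 2. Perm now: [2 1 3]
Gen 2 (s2): strand 1 crosses over strand 3. Perm now: [2 3 1]
Gen 3 (s1): strand 2 crosses over strand 3. Perm now: [3 2 1]
Gen 4 (s1^-1): strand 3 crosses under strand 2. Perm now: [2 3 1]
Gen 5 (s2): strand 3 crosses over strand 1. Perm now: [2 1 3]
Gen 6 (s2): strand 1 crosses over strand 3. Perm now: [2 3 1]
Gen 7 (s2^-1): strand 3 crosses under strand 1. Perm now: [2 1 3]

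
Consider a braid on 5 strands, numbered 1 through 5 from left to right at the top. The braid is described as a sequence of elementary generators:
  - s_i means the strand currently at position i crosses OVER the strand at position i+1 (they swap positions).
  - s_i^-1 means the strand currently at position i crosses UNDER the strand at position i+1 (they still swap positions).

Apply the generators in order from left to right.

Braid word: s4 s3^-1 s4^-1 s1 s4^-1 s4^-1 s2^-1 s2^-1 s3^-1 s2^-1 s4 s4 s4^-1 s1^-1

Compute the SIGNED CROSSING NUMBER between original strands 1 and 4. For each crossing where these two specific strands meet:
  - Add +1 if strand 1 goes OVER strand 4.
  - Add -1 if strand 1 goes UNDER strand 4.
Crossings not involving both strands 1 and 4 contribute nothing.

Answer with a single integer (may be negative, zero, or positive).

Answer: -1

Derivation:
Gen 1: crossing 4x5. Both 1&4? no. Sum: 0
Gen 2: crossing 3x5. Both 1&4? no. Sum: 0
Gen 3: crossing 3x4. Both 1&4? no. Sum: 0
Gen 4: crossing 1x2. Both 1&4? no. Sum: 0
Gen 5: crossing 4x3. Both 1&4? no. Sum: 0
Gen 6: crossing 3x4. Both 1&4? no. Sum: 0
Gen 7: crossing 1x5. Both 1&4? no. Sum: 0
Gen 8: crossing 5x1. Both 1&4? no. Sum: 0
Gen 9: crossing 5x4. Both 1&4? no. Sum: 0
Gen 10: 1 under 4. Both 1&4? yes. Contrib: -1. Sum: -1
Gen 11: crossing 5x3. Both 1&4? no. Sum: -1
Gen 12: crossing 3x5. Both 1&4? no. Sum: -1
Gen 13: crossing 5x3. Both 1&4? no. Sum: -1
Gen 14: crossing 2x4. Both 1&4? no. Sum: -1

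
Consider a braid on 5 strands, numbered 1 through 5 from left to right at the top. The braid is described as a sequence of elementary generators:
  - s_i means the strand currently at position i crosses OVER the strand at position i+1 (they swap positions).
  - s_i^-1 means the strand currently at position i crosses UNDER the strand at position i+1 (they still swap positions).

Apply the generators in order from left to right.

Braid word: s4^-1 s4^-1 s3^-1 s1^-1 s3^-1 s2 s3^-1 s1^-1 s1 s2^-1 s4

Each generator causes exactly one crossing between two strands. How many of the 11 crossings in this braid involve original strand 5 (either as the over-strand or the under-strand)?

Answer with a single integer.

Gen 1: crossing 4x5. Involves strand 5? yes. Count so far: 1
Gen 2: crossing 5x4. Involves strand 5? yes. Count so far: 2
Gen 3: crossing 3x4. Involves strand 5? no. Count so far: 2
Gen 4: crossing 1x2. Involves strand 5? no. Count so far: 2
Gen 5: crossing 4x3. Involves strand 5? no. Count so far: 2
Gen 6: crossing 1x3. Involves strand 5? no. Count so far: 2
Gen 7: crossing 1x4. Involves strand 5? no. Count so far: 2
Gen 8: crossing 2x3. Involves strand 5? no. Count so far: 2
Gen 9: crossing 3x2. Involves strand 5? no. Count so far: 2
Gen 10: crossing 3x4. Involves strand 5? no. Count so far: 2
Gen 11: crossing 1x5. Involves strand 5? yes. Count so far: 3

Answer: 3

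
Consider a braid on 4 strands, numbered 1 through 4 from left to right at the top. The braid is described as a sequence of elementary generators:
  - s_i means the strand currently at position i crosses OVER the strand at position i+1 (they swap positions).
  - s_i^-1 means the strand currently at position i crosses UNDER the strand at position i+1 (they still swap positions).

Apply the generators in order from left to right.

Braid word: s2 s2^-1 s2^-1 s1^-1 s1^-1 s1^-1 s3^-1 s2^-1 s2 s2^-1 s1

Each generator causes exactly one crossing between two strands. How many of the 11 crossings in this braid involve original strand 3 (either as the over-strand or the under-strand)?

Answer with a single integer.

Gen 1: crossing 2x3. Involves strand 3? yes. Count so far: 1
Gen 2: crossing 3x2. Involves strand 3? yes. Count so far: 2
Gen 3: crossing 2x3. Involves strand 3? yes. Count so far: 3
Gen 4: crossing 1x3. Involves strand 3? yes. Count so far: 4
Gen 5: crossing 3x1. Involves strand 3? yes. Count so far: 5
Gen 6: crossing 1x3. Involves strand 3? yes. Count so far: 6
Gen 7: crossing 2x4. Involves strand 3? no. Count so far: 6
Gen 8: crossing 1x4. Involves strand 3? no. Count so far: 6
Gen 9: crossing 4x1. Involves strand 3? no. Count so far: 6
Gen 10: crossing 1x4. Involves strand 3? no. Count so far: 6
Gen 11: crossing 3x4. Involves strand 3? yes. Count so far: 7

Answer: 7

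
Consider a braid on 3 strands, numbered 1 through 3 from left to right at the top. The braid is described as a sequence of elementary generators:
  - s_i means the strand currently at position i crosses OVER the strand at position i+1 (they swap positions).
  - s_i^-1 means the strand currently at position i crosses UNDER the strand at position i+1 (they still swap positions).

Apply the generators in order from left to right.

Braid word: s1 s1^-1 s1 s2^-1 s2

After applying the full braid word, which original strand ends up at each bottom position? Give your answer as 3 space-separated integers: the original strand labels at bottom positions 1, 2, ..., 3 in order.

Gen 1 (s1): strand 1 crosses over strand 2. Perm now: [2 1 3]
Gen 2 (s1^-1): strand 2 crosses under strand 1. Perm now: [1 2 3]
Gen 3 (s1): strand 1 crosses over strand 2. Perm now: [2 1 3]
Gen 4 (s2^-1): strand 1 crosses under strand 3. Perm now: [2 3 1]
Gen 5 (s2): strand 3 crosses over strand 1. Perm now: [2 1 3]

Answer: 2 1 3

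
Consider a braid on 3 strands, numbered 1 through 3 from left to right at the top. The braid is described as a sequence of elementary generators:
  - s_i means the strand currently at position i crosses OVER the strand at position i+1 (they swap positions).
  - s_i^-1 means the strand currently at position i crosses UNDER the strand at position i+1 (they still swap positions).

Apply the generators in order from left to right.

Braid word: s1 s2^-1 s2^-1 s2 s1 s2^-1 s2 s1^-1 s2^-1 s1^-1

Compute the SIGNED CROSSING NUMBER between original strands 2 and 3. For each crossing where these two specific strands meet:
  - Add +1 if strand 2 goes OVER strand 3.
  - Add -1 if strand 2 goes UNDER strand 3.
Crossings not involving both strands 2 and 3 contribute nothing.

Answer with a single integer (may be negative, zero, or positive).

Answer: 2

Derivation:
Gen 1: crossing 1x2. Both 2&3? no. Sum: 0
Gen 2: crossing 1x3. Both 2&3? no. Sum: 0
Gen 3: crossing 3x1. Both 2&3? no. Sum: 0
Gen 4: crossing 1x3. Both 2&3? no. Sum: 0
Gen 5: 2 over 3. Both 2&3? yes. Contrib: +1. Sum: 1
Gen 6: crossing 2x1. Both 2&3? no. Sum: 1
Gen 7: crossing 1x2. Both 2&3? no. Sum: 1
Gen 8: 3 under 2. Both 2&3? yes. Contrib: +1. Sum: 2
Gen 9: crossing 3x1. Both 2&3? no. Sum: 2
Gen 10: crossing 2x1. Both 2&3? no. Sum: 2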